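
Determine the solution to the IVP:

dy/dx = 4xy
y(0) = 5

General solution: y = Ce^(2x²)
Applying IC y(0) = 5:
Particular solution: y = 5e^(2x²)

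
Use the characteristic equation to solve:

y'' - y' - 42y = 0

Characteristic equation: r² - r - 42 = 0
Roots: r = 7, -6 (distinct real)
General solution: y = C₁e^(7x) + C₂e^(-6x)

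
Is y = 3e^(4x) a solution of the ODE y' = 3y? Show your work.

Verification:
y = 3e^(4x)
y' = 12e^(4x)
But 3y = 9e^(4x)
y' ≠ 3y — the derivative does not match

No, it is not a solution.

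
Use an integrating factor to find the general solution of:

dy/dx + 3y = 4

Using integrating factor method:

General solution: y = 4/3 + Ce^(-3x)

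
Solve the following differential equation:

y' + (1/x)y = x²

Using integrating factor method:

General solution: y = (1/4)x^3 + C/x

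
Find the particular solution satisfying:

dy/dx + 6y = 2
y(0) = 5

General solution: y = 1/3 + Ce^(-6x)
Applying y(0) = 5: C = 5 - 1/3 = 14/3
Particular solution: y = 1/3 + (14/3)e^(-6x)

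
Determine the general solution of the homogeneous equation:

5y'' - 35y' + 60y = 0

Characteristic equation: 5r² - 35r + 60 = 0
Divide by 5: r² - 7r + 12 = 0
Roots: r = 3, 4 (distinct real)
General solution: y = C₁e^(3x) + C₂e^(4x)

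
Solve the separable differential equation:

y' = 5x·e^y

Separating variables and integrating:
-e^(-y) = 5x²/2 + C

General solution: y = -ln(C - 5x²/2)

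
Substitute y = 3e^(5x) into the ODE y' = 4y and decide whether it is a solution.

Verification:
y = 3e^(5x)
y' = 15e^(5x)
But 4y = 12e^(5x)
y' ≠ 4y — the derivative does not match

No, it is not a solution.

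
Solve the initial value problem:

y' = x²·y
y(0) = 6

General solution: y = Ce^(x³/3)
Applying IC y(0) = 6:
Particular solution: y = 6e^(x³/3)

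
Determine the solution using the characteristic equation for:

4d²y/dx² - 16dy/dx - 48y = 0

Characteristic equation: 4r² - 16r - 48 = 0
Divide by 4: r² - 4r - 12 = 0
Roots: r = 6, -2 (distinct real)
General solution: y = C₁e^(6x) + C₂e^(-2x)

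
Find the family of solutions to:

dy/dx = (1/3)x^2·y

Separating variables and integrating:
ln|y| = x^3/9 + C

General solution: y = Ce^(x^3/9)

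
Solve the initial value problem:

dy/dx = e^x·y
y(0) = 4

General solution: y = Ce^(e^x)
Applying IC y(0) = 4:
Particular solution: y = 4e^(e^x - 1)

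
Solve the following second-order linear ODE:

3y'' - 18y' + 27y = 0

Characteristic equation: 3r² - 18r + 27 = 0
Divide by 3: r² - 6r + 9 = 0
Factored: (r - 3)² = 0
Repeated root: r = 3
General solution: y = (C₁ + C₂x)e^(3x)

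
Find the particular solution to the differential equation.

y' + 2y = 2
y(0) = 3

General solution: y = 1 + Ce^(-2x)
Applying y(0) = 3: C = 3 - 1 = 2
Particular solution: y = 1 + 2e^(-2x)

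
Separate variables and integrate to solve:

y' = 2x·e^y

Separating variables and integrating:
-e^(-y) = x² + C

General solution: y = -ln(C - x²)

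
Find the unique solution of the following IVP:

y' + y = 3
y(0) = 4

General solution: y = 3 + Ce^(-x)
Applying y(0) = 4: C = 4 - 3 = 1
Particular solution: y = 3 + e^(-x)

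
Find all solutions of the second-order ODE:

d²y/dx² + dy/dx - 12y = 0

Characteristic equation: r² + r - 12 = 0
Roots: r = 3, -4 (distinct real)
General solution: y = C₁e^(3x) + C₂e^(-4x)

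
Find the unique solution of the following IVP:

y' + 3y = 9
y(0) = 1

General solution: y = 3 + Ce^(-3x)
Applying y(0) = 1: C = 1 - 3 = -2
Particular solution: y = 3 - 2e^(-3x)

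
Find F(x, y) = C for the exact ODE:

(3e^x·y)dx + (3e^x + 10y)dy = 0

Verify exactness: ∂M/∂y = ∂N/∂x ✓
Find F(x,y) such that ∂F/∂x = M, ∂F/∂y = N
Solution: 3e^x·y + 5y² = C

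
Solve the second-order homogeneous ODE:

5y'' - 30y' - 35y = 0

Characteristic equation: 5r² - 30r - 35 = 0
Divide by 5: r² - 6r - 7 = 0
Roots: r = 7, -1 (distinct real)
General solution: y = C₁e^(7x) + C₂e^(-x)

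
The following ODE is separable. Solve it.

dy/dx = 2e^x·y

Separating variables and integrating:
ln|y| = 2e^x + C

General solution: y = Ce^(2e^x)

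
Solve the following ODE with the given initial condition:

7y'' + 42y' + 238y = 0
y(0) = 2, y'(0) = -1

General solution: y = e^(-3x)(C₁cos(5x) + C₂sin(5x))
Complex roots r = -3 ± 5i
Applying ICs: C₁ = 2, C₂ = 1
Particular solution: y = e^(-3x)(2cos(5x) + sin(5x))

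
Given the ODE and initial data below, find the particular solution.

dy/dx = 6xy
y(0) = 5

General solution: y = Ce^(3x²)
Applying IC y(0) = 5:
Particular solution: y = 5e^(3x²)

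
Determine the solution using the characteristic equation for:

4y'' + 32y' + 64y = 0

Characteristic equation: 4r² + 32r + 64 = 0
Divide by 4: r² + 8r + 16 = 0
Factored: (r + 4)² = 0
Repeated root: r = -4
General solution: y = (C₁ + C₂x)e^(-4x)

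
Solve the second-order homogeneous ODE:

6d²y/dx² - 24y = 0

Characteristic equation: 6r² - 24 = 0
Divide by 6: r² - 4 = 0
Roots: r = 2, -2 (distinct real)
General solution: y = C₁e^(2x) + C₂e^(-2x)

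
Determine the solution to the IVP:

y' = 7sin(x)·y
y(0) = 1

General solution: y = Ce^(-7cos(x))
Applying IC y(0) = 1:
Particular solution: y = e^(7(1-cos(x)))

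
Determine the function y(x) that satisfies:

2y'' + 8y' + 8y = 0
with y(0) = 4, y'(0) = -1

General solution: y = (C₁ + C₂x)e^(-2x)
Repeated root r = -2
Applying ICs: C₁ = 4, C₂ = 7
Particular solution: y = (4 + 7x)e^(-2x)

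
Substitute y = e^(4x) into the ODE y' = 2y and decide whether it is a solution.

Verification:
y = e^(4x)
y' = 4e^(4x)
But 2y = 2e^(4x)
y' ≠ 2y — the derivative does not match

No, it is not a solution.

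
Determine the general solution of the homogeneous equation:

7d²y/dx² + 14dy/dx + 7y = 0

Characteristic equation: 7r² + 14r + 7 = 0
Divide by 7: r² + 2r + 1 = 0
Factored: (r + 1)² = 0
Repeated root: r = -1
General solution: y = (C₁ + C₂x)e^(-x)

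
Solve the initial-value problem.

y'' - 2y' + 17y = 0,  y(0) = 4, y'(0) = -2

General solution: y = e^x(C₁cos(4x) + C₂sin(4x))
Complex roots r = 1 ± 4i
Applying ICs: C₁ = 4, C₂ = -3/2
Particular solution: y = e^x(4cos(4x) - (3/2)sin(4x))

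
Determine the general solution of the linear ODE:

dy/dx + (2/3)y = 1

Using integrating factor method:

General solution: y = 3/2 + Ce^(-2x/3)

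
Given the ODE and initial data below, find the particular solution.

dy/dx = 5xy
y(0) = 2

General solution: y = Ce^(5x²/2)
Applying IC y(0) = 2:
Particular solution: y = 2e^(5x²/2)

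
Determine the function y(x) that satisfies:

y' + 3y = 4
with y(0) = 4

General solution: y = 4/3 + Ce^(-3x)
Applying y(0) = 4: C = 4 - 4/3 = 8/3
Particular solution: y = 4/3 + (8/3)e^(-3x)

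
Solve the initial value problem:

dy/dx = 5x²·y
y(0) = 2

General solution: y = Ce^(5x³/3)
Applying IC y(0) = 2:
Particular solution: y = 2e^(5x³/3)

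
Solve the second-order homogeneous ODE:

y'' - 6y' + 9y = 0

Characteristic equation: r² - 6r + 9 = 0
Factored: (r - 3)² = 0
Repeated root: r = 3
General solution: y = (C₁ + C₂x)e^(3x)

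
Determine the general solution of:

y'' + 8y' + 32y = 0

Characteristic equation: r² + 8r + 32 = 0
Roots: r = -4 ± 4i (complex conjugates)
General solution: y = e^(-4x)(C₁cos(4x) + C₂sin(4x))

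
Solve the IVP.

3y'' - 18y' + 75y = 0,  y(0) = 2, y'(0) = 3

General solution: y = e^(3x)(C₁cos(4x) + C₂sin(4x))
Complex roots r = 3 ± 4i
Applying ICs: C₁ = 2, C₂ = -3/4
Particular solution: y = e^(3x)(2cos(4x) - (3/4)sin(4x))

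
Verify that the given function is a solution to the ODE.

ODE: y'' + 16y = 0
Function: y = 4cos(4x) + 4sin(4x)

Verification:
y'' = -64cos(4x) - 64sin(4x)
y'' + 16y = 0 ✓

Yes, it is a solution.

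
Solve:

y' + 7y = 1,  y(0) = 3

General solution: y = 1/7 + Ce^(-7x)
Applying y(0) = 3: C = 3 - 1/7 = 20/7
Particular solution: y = 1/7 + (20/7)e^(-7x)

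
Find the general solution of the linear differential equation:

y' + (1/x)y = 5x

Using integrating factor method:

General solution: y = (5/3)x^2 + C/x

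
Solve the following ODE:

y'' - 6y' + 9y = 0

Characteristic equation: r² - 6r + 9 = 0
Factored: (r - 3)² = 0
Repeated root: r = 3
General solution: y = (C₁ + C₂x)e^(3x)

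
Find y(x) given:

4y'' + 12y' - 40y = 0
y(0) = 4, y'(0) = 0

General solution: y = C₁e^(2x) + C₂e^(-5x)
Applying ICs: C₁ = 20/7, C₂ = 8/7
Particular solution: y = (20/7)e^(2x) + (8/7)e^(-5x)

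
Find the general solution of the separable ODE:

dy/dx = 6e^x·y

Separating variables and integrating:
ln|y| = 6e^x + C

General solution: y = Ce^(6e^x)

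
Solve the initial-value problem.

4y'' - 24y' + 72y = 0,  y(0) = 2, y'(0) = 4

General solution: y = e^(3x)(C₁cos(3x) + C₂sin(3x))
Complex roots r = 3 ± 3i
Applying ICs: C₁ = 2, C₂ = -2/3
Particular solution: y = e^(3x)(2cos(3x) - (2/3)sin(3x))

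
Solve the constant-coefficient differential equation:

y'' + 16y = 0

Characteristic equation: r² + 16 = 0
Roots: r = ±4i (complex conjugates)
General solution: y = C₁cos(4x) + C₂sin(4x)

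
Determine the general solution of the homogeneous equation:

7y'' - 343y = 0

Characteristic equation: 7r² - 343 = 0
Divide by 7: r² - 49 = 0
Roots: r = 7, -7 (distinct real)
General solution: y = C₁e^(7x) + C₂e^(-7x)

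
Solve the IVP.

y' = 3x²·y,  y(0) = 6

General solution: y = Ce^(x³)
Applying IC y(0) = 6:
Particular solution: y = 6e^(x³)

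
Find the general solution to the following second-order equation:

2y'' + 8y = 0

Characteristic equation: 2r² + 8 = 0
Divide by 2: r² + 4 = 0
Roots: r = ±2i (complex conjugates)
General solution: y = C₁cos(2x) + C₂sin(2x)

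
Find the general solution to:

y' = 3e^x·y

Separating variables and integrating:
ln|y| = 3e^x + C

General solution: y = Ce^(3e^x)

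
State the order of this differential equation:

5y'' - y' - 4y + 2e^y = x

The order is 2 (highest derivative is of order 2).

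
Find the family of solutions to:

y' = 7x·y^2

Separating variables and integrating:
-1/y = 7x^2/2 + C

General solution: y^-1 = (-7/2)x^2 + C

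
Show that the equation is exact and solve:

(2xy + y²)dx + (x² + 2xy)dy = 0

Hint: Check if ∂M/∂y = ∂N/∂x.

Verify exactness: ∂M/∂y = ∂N/∂x ✓
Find F(x,y) such that ∂F/∂x = M, ∂F/∂y = N
Solution: x²y + xy² = C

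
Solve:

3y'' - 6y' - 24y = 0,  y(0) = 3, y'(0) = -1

General solution: y = C₁e^(4x) + C₂e^(-2x)
Applying ICs: C₁ = 5/6, C₂ = 13/6
Particular solution: y = (5/6)e^(4x) + (13/6)e^(-2x)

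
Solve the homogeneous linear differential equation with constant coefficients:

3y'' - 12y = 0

Characteristic equation: 3r² - 12 = 0
Divide by 3: r² - 4 = 0
Roots: r = 2, -2 (distinct real)
General solution: y = C₁e^(2x) + C₂e^(-2x)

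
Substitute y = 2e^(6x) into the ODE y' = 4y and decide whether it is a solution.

Verification:
y = 2e^(6x)
y' = 12e^(6x)
But 4y = 8e^(6x)
y' ≠ 4y — the derivative does not match

No, it is not a solution.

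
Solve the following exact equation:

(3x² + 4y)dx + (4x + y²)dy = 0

Verify exactness: ∂M/∂y = ∂N/∂x ✓
Find F(x,y) such that ∂F/∂x = M, ∂F/∂y = N
Solution: x³ + 4xy + y³/3 = C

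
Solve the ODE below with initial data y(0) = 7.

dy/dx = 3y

General solution: y = Ce^(3x)
Applying IC y(0) = 7:
Particular solution: y = 7e^(3x)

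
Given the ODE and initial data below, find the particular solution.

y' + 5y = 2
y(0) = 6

General solution: y = 2/5 + Ce^(-5x)
Applying y(0) = 6: C = 6 - 2/5 = 28/5
Particular solution: y = 2/5 + (28/5)e^(-5x)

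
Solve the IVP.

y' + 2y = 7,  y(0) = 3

General solution: y = 7/2 + Ce^(-2x)
Applying y(0) = 3: C = 3 - 7/2 = -1/2
Particular solution: y = 7/2 - (1/2)e^(-2x)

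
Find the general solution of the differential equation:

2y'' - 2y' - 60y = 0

Characteristic equation: 2r² - 2r - 60 = 0
Divide by 2: r² - r - 30 = 0
Roots: r = 6, -5 (distinct real)
General solution: y = C₁e^(6x) + C₂e^(-5x)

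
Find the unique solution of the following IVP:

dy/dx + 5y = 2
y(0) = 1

General solution: y = 2/5 + Ce^(-5x)
Applying y(0) = 1: C = 1 - 2/5 = 3/5
Particular solution: y = 2/5 + (3/5)e^(-5x)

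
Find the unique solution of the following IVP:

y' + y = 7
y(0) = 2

General solution: y = 7 + Ce^(-x)
Applying y(0) = 2: C = 2 - 7 = -5
Particular solution: y = 7 - 5e^(-x)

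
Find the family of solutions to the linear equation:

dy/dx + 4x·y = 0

Using integrating factor method:

General solution: y = Ce^(-2x^2)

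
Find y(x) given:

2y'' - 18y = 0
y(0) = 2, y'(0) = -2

General solution: y = C₁e^(3x) + C₂e^(-3x)
Applying ICs: C₁ = 2/3, C₂ = 4/3
Particular solution: y = (2/3)e^(3x) + (4/3)e^(-3x)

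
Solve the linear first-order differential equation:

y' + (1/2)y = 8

Using integrating factor method:

General solution: y = 16 + Ce^(-x/2)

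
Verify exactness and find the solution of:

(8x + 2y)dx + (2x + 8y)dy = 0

Verify exactness: ∂M/∂y = ∂N/∂x ✓
Find F(x,y) such that ∂F/∂x = M, ∂F/∂y = N
Solution: 4x² + 2xy + 4y² = C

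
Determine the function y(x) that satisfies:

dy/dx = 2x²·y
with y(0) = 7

General solution: y = Ce^(2x³/3)
Applying IC y(0) = 7:
Particular solution: y = 7e^(2x³/3)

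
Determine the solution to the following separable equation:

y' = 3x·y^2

Separating variables and integrating:
-1/y = 3x^2/2 + C

General solution: y^-1 = (-3/2)x^2 + C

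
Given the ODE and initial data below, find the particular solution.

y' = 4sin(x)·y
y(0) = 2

General solution: y = Ce^(-4cos(x))
Applying IC y(0) = 2:
Particular solution: y = 2e^(4(1-cos(x)))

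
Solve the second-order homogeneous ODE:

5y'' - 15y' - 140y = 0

Characteristic equation: 5r² - 15r - 140 = 0
Divide by 5: r² - 3r - 28 = 0
Roots: r = 7, -4 (distinct real)
General solution: y = C₁e^(7x) + C₂e^(-4x)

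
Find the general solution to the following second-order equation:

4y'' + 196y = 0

Characteristic equation: 4r² + 196 = 0
Divide by 4: r² + 49 = 0
Roots: r = ±7i (complex conjugates)
General solution: y = C₁cos(7x) + C₂sin(7x)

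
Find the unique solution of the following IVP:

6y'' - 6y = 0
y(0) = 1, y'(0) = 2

General solution: y = C₁e^x + C₂e^(-x)
Applying ICs: C₁ = 3/2, C₂ = -1/2
Particular solution: y = (3/2)e^x - (1/2)e^(-x)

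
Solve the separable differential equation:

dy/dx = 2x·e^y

Separating variables and integrating:
-e^(-y) = x² + C

General solution: y = -ln(C - x²)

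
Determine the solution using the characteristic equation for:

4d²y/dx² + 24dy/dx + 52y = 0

Characteristic equation: 4r² + 24r + 52 = 0
Divide by 4: r² + 6r + 13 = 0
Roots: r = -3 ± 2i (complex conjugates)
General solution: y = e^(-3x)(C₁cos(2x) + C₂sin(2x))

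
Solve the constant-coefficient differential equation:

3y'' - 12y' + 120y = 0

Characteristic equation: 3r² - 12r + 120 = 0
Divide by 3: r² - 4r + 40 = 0
Roots: r = 2 ± 6i (complex conjugates)
General solution: y = e^(2x)(C₁cos(6x) + C₂sin(6x))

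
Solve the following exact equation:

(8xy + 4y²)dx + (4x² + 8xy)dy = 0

Verify exactness: ∂M/∂y = ∂N/∂x ✓
Find F(x,y) such that ∂F/∂x = M, ∂F/∂y = N
Solution: 4x²y + 4xy² = C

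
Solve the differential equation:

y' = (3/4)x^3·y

Separating variables and integrating:
ln|y| = 3x^4/16 + C

General solution: y = Ce^(3x^4/16)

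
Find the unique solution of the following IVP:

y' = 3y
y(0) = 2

General solution: y = Ce^(3x)
Applying IC y(0) = 2:
Particular solution: y = 2e^(3x)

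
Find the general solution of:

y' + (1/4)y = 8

Using integrating factor method:

General solution: y = 32 + Ce^(-x/4)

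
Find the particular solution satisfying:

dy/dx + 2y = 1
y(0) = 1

General solution: y = 1/2 + Ce^(-2x)
Applying y(0) = 1: C = 1 - 1/2 = 1/2
Particular solution: y = 1/2 + (1/2)e^(-2x)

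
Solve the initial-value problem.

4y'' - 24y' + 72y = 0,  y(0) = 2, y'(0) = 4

General solution: y = e^(3x)(C₁cos(3x) + C₂sin(3x))
Complex roots r = 3 ± 3i
Applying ICs: C₁ = 2, C₂ = -2/3
Particular solution: y = e^(3x)(2cos(3x) - (2/3)sin(3x))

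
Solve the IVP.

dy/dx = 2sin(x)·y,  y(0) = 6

General solution: y = Ce^(-2cos(x))
Applying IC y(0) = 6:
Particular solution: y = 6e^(2(1-cos(x)))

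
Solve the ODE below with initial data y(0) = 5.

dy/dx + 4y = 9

General solution: y = 9/4 + Ce^(-4x)
Applying y(0) = 5: C = 5 - 9/4 = 11/4
Particular solution: y = 9/4 + (11/4)e^(-4x)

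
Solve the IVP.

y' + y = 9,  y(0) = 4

General solution: y = 9 + Ce^(-x)
Applying y(0) = 4: C = 4 - 9 = -5
Particular solution: y = 9 - 5e^(-x)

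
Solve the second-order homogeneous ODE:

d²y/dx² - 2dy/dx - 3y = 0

Characteristic equation: r² - 2r - 3 = 0
Roots: r = 3, -1 (distinct real)
General solution: y = C₁e^(3x) + C₂e^(-x)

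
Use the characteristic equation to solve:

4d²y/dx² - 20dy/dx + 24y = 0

Characteristic equation: 4r² - 20r + 24 = 0
Divide by 4: r² - 5r + 6 = 0
Roots: r = 2, 3 (distinct real)
General solution: y = C₁e^(2x) + C₂e^(3x)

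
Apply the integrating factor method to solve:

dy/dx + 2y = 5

Using integrating factor method:

General solution: y = 5/2 + Ce^(-2x)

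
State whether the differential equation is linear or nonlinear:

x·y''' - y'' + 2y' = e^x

Linear (y and its derivatives appear to the first power only, no products of y terms)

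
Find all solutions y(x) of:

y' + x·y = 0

Using integrating factor method:

General solution: y = Ce^(-x^2/2)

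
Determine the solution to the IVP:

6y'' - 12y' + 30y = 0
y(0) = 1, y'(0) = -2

General solution: y = e^x(C₁cos(2x) + C₂sin(2x))
Complex roots r = 1 ± 2i
Applying ICs: C₁ = 1, C₂ = -3/2
Particular solution: y = e^x(cos(2x) - (3/2)sin(2x))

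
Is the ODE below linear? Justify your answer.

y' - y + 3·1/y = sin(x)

No. Nonlinear (1/y term)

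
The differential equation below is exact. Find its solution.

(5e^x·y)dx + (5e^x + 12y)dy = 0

Verify exactness: ∂M/∂y = ∂N/∂x ✓
Find F(x,y) such that ∂F/∂x = M, ∂F/∂y = N
Solution: 5e^x·y + 6y² = C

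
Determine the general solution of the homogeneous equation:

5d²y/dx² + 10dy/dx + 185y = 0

Characteristic equation: 5r² + 10r + 185 = 0
Divide by 5: r² + 2r + 37 = 0
Roots: r = -1 ± 6i (complex conjugates)
General solution: y = e^(-x)(C₁cos(6x) + C₂sin(6x))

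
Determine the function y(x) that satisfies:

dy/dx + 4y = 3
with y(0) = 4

General solution: y = 3/4 + Ce^(-4x)
Applying y(0) = 4: C = 4 - 3/4 = 13/4
Particular solution: y = 3/4 + (13/4)e^(-4x)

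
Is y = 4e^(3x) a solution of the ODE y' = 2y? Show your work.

Verification:
y = 4e^(3x)
y' = 12e^(3x)
But 2y = 8e^(3x)
y' ≠ 2y — the derivative does not match

No, it is not a solution.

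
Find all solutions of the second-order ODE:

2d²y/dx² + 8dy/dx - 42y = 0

Characteristic equation: 2r² + 8r - 42 = 0
Divide by 2: r² + 4r - 21 = 0
Roots: r = 3, -7 (distinct real)
General solution: y = C₁e^(3x) + C₂e^(-7x)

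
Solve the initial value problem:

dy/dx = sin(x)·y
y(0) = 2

General solution: y = Ce^(-cos(x))
Applying IC y(0) = 2:
Particular solution: y = 2e^(1-cos(x))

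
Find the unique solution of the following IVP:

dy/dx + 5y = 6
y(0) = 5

General solution: y = 6/5 + Ce^(-5x)
Applying y(0) = 5: C = 5 - 6/5 = 19/5
Particular solution: y = 6/5 + (19/5)e^(-5x)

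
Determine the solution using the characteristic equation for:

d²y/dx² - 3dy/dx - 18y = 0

Characteristic equation: r² - 3r - 18 = 0
Roots: r = 6, -3 (distinct real)
General solution: y = C₁e^(6x) + C₂e^(-3x)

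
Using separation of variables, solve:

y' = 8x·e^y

Separating variables and integrating:
-e^(-y) = 4x² + C

General solution: y = -ln(C - 4x²)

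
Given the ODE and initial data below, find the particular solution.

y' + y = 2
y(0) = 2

General solution: y = 2 + Ce^(-x)
Applying y(0) = 2: C = 2 - 2 = 0
Particular solution: y = 2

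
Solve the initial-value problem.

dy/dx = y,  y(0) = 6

General solution: y = Ce^x
Applying IC y(0) = 6:
Particular solution: y = 6e^x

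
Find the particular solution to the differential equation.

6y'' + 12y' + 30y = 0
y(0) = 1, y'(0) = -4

General solution: y = e^(-x)(C₁cos(2x) + C₂sin(2x))
Complex roots r = -1 ± 2i
Applying ICs: C₁ = 1, C₂ = -3/2
Particular solution: y = e^(-x)(cos(2x) - (3/2)sin(2x))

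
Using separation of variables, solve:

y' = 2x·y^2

Separating variables and integrating:
-1/y = x^2 + C

General solution: y^-1 = -x^2 + C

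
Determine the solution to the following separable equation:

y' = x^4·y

Separating variables and integrating:
ln|y| = x^5/5 + C

General solution: y = Ce^(x^5/5)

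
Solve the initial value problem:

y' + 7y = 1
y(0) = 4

General solution: y = 1/7 + Ce^(-7x)
Applying y(0) = 4: C = 4 - 1/7 = 27/7
Particular solution: y = 1/7 + (27/7)e^(-7x)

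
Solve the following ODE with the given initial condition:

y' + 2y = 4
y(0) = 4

General solution: y = 2 + Ce^(-2x)
Applying y(0) = 4: C = 4 - 2 = 2
Particular solution: y = 2 + 2e^(-2x)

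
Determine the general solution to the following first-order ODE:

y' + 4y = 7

Using integrating factor method:

General solution: y = 7/4 + Ce^(-4x)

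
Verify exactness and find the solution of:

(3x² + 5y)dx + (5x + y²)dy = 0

Verify exactness: ∂M/∂y = ∂N/∂x ✓
Find F(x,y) such that ∂F/∂x = M, ∂F/∂y = N
Solution: x³ + 5xy + y³/3 = C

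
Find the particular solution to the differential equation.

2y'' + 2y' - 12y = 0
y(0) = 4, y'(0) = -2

General solution: y = C₁e^(2x) + C₂e^(-3x)
Applying ICs: C₁ = 2, C₂ = 2
Particular solution: y = 2e^(2x) + 2e^(-3x)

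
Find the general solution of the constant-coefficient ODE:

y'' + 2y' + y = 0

Characteristic equation: r² + 2r + 1 = 0
Factored: (r + 1)² = 0
Repeated root: r = -1
General solution: y = (C₁ + C₂x)e^(-x)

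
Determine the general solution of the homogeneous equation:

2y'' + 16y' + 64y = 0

Characteristic equation: 2r² + 16r + 64 = 0
Divide by 2: r² + 8r + 32 = 0
Roots: r = -4 ± 4i (complex conjugates)
General solution: y = e^(-4x)(C₁cos(4x) + C₂sin(4x))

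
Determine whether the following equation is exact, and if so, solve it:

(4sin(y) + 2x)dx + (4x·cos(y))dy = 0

Verify exactness: ∂M/∂y = ∂N/∂x ✓
Find F(x,y) such that ∂F/∂x = M, ∂F/∂y = N
Solution: 4x·sin(y) + x² = C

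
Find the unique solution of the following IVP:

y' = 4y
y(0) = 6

General solution: y = Ce^(4x)
Applying IC y(0) = 6:
Particular solution: y = 6e^(4x)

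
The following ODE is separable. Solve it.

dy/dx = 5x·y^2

Separating variables and integrating:
-1/y = 5x^2/2 + C

General solution: y^-1 = (-5/2)x^2 + C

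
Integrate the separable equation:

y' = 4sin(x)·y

Separating variables and integrating:
ln|y| = -4cos(x) + C

General solution: y = Ce^(-4cos(x))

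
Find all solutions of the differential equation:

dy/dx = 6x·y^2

Separating variables and integrating:
-1/y = 3x^2 + C

General solution: y^-1 = -3x^2 + C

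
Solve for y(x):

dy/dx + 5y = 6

Using integrating factor method:

General solution: y = 6/5 + Ce^(-5x)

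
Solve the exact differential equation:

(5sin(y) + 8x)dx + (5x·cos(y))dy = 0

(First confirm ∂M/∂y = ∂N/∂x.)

Verify exactness: ∂M/∂y = ∂N/∂x ✓
Find F(x,y) such that ∂F/∂x = M, ∂F/∂y = N
Solution: 5x·sin(y) + 4x² = C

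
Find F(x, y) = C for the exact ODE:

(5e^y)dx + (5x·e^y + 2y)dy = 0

Verify exactness: ∂M/∂y = ∂N/∂x ✓
Find F(x,y) such that ∂F/∂x = M, ∂F/∂y = N
Solution: 5x·e^y + y² = C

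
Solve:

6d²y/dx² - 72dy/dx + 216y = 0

Characteristic equation: 6r² - 72r + 216 = 0
Divide by 6: r² - 12r + 36 = 0
Factored: (r - 6)² = 0
Repeated root: r = 6
General solution: y = (C₁ + C₂x)e^(6x)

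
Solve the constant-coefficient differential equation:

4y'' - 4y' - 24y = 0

Characteristic equation: 4r² - 4r - 24 = 0
Divide by 4: r² - r - 6 = 0
Roots: r = 3, -2 (distinct real)
General solution: y = C₁e^(3x) + C₂e^(-2x)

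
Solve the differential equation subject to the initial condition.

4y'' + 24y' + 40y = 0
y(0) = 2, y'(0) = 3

General solution: y = e^(-3x)(C₁cos(x) + C₂sin(x))
Complex roots r = -3 ± i
Applying ICs: C₁ = 2, C₂ = 9
Particular solution: y = e^(-3x)(2cos(x) + 9sin(x))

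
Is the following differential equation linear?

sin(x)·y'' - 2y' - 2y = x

Yes. Linear (y and its derivatives appear to the first power only, no products of y terms)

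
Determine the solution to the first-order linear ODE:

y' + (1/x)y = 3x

Using integrating factor method:

General solution: y = x^2 + C/x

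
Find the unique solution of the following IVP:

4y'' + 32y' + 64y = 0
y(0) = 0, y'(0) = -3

General solution: y = (C₁ + C₂x)e^(-4x)
Repeated root r = -4
Applying ICs: C₁ = 0, C₂ = -3
Particular solution: y = -3xe^(-4x)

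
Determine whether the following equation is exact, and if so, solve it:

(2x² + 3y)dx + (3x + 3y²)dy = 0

Verify exactness: ∂M/∂y = ∂N/∂x ✓
Find F(x,y) such that ∂F/∂x = M, ∂F/∂y = N
Solution: 2x³/3 + 3xy + y³ = C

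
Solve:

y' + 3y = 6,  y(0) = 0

General solution: y = 2 + Ce^(-3x)
Applying y(0) = 0: C = 0 - 2 = -2
Particular solution: y = 2 - 2e^(-3x)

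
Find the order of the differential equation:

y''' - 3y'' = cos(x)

The order is 3 (highest derivative is of order 3).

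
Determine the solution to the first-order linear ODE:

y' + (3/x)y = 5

Using integrating factor method:

General solution: y = (5/4)x + Cx^(-3)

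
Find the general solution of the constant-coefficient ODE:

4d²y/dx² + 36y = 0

Characteristic equation: 4r² + 36 = 0
Divide by 4: r² + 9 = 0
Roots: r = ±3i (complex conjugates)
General solution: y = C₁cos(3x) + C₂sin(3x)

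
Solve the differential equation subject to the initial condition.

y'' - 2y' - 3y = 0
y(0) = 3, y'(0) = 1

General solution: y = C₁e^(3x) + C₂e^(-x)
Applying ICs: C₁ = 1, C₂ = 2
Particular solution: y = e^(3x) + 2e^(-x)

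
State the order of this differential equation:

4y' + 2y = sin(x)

The order is 1 (highest derivative is of order 1).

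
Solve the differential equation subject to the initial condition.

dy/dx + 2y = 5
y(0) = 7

General solution: y = 5/2 + Ce^(-2x)
Applying y(0) = 7: C = 7 - 5/2 = 9/2
Particular solution: y = 5/2 + (9/2)e^(-2x)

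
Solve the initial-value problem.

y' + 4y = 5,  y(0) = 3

General solution: y = 5/4 + Ce^(-4x)
Applying y(0) = 3: C = 3 - 5/4 = 7/4
Particular solution: y = 5/4 + (7/4)e^(-4x)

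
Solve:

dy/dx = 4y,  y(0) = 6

General solution: y = Ce^(4x)
Applying IC y(0) = 6:
Particular solution: y = 6e^(4x)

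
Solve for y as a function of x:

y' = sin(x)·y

Separating variables and integrating:
ln|y| = -cos(x) + C

General solution: y = Ce^(-cos(x))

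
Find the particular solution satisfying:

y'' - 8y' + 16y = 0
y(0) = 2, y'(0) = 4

General solution: y = (C₁ + C₂x)e^(4x)
Repeated root r = 4
Applying ICs: C₁ = 2, C₂ = -4
Particular solution: y = (2 - 4x)e^(4x)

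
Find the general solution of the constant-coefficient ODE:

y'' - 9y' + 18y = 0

Characteristic equation: r² - 9r + 18 = 0
Roots: r = 3, 6 (distinct real)
General solution: y = C₁e^(3x) + C₂e^(6x)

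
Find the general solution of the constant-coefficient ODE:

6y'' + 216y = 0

Characteristic equation: 6r² + 216 = 0
Divide by 6: r² + 36 = 0
Roots: r = ±6i (complex conjugates)
General solution: y = C₁cos(6x) + C₂sin(6x)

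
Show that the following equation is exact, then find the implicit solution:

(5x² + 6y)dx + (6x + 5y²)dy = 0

Verify exactness: ∂M/∂y = ∂N/∂x ✓
Find F(x,y) such that ∂F/∂x = M, ∂F/∂y = N
Solution: 5x³/3 + 6xy + 5y³/3 = C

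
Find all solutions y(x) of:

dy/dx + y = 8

Using integrating factor method:

General solution: y = 8 + Ce^(-x)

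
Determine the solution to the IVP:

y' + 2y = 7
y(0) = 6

General solution: y = 7/2 + Ce^(-2x)
Applying y(0) = 6: C = 6 - 7/2 = 5/2
Particular solution: y = 7/2 + (5/2)e^(-2x)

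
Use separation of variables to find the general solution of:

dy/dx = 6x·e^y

Separating variables and integrating:
-e^(-y) = 3x² + C

General solution: y = -ln(C - 3x²)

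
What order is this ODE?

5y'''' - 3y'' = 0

The order is 4 (highest derivative is of order 4).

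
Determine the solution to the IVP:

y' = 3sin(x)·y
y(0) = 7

General solution: y = Ce^(-3cos(x))
Applying IC y(0) = 7:
Particular solution: y = 7e^(3(1-cos(x)))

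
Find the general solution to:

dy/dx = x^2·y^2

Separating variables and integrating:
-1/y = x^3/3 + C

General solution: y^-1 = (-1/3)x^3 + C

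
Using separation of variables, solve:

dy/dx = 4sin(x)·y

Separating variables and integrating:
ln|y| = -4cos(x) + C

General solution: y = Ce^(-4cos(x))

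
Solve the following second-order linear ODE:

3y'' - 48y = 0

Characteristic equation: 3r² - 48 = 0
Divide by 3: r² - 16 = 0
Roots: r = 4, -4 (distinct real)
General solution: y = C₁e^(4x) + C₂e^(-4x)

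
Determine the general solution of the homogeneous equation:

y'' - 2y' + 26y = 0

Characteristic equation: r² - 2r + 26 = 0
Roots: r = 1 ± 5i (complex conjugates)
General solution: y = e^x(C₁cos(5x) + C₂sin(5x))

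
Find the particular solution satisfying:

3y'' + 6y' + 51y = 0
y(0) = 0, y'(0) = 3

General solution: y = e^(-x)(C₁cos(4x) + C₂sin(4x))
Complex roots r = -1 ± 4i
Applying ICs: C₁ = 0, C₂ = 3/4
Particular solution: y = e^(-x)((3/4)sin(4x))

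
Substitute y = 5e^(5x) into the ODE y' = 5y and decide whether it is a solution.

Verification:
y = 5e^(5x)
y' = 25e^(5x)
5y = 25e^(5x)
y' = 5y ✓

Yes, it is a solution.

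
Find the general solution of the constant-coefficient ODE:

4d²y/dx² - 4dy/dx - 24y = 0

Characteristic equation: 4r² - 4r - 24 = 0
Divide by 4: r² - r - 6 = 0
Roots: r = 3, -2 (distinct real)
General solution: y = C₁e^(3x) + C₂e^(-2x)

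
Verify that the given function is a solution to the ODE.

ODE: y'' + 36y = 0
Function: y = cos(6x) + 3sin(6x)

Verification:
y'' = -36cos(6x) - 108sin(6x)
y'' + 36y = 0 ✓

Yes, it is a solution.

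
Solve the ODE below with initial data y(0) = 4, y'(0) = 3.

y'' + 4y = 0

General solution: y = C₁cos(2x) + C₂sin(2x)
Complex roots r = ±2i
Applying ICs: C₁ = 4, C₂ = 3/2
Particular solution: y = 4cos(2x) + (3/2)sin(2x)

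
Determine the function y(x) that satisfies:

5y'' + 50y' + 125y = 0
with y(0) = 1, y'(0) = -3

General solution: y = (C₁ + C₂x)e^(-5x)
Repeated root r = -5
Applying ICs: C₁ = 1, C₂ = 2
Particular solution: y = (1 + 2x)e^(-5x)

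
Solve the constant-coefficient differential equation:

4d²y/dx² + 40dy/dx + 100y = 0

Characteristic equation: 4r² + 40r + 100 = 0
Divide by 4: r² + 10r + 25 = 0
Factored: (r + 5)² = 0
Repeated root: r = -5
General solution: y = (C₁ + C₂x)e^(-5x)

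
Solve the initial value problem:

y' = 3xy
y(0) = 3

General solution: y = Ce^(3x²/2)
Applying IC y(0) = 3:
Particular solution: y = 3e^(3x²/2)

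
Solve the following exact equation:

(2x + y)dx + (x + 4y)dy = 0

Verify exactness: ∂M/∂y = ∂N/∂x ✓
Find F(x,y) such that ∂F/∂x = M, ∂F/∂y = N
Solution: x² + xy + 2y² = C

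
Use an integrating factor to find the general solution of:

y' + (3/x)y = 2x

Using integrating factor method:

General solution: y = (2/5)x^2 + Cx^(-3)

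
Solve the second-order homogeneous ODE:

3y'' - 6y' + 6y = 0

Characteristic equation: 3r² - 6r + 6 = 0
Divide by 3: r² - 2r + 2 = 0
Roots: r = 1 ± i (complex conjugates)
General solution: y = e^x(C₁cos(x) + C₂sin(x))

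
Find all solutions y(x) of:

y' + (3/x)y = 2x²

Using integrating factor method:

General solution: y = (1/3)x^3 + Cx^(-3)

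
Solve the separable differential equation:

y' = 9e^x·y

Separating variables and integrating:
ln|y| = 9e^x + C

General solution: y = Ce^(9e^x)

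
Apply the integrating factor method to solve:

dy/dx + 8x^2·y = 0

Using integrating factor method:

General solution: y = Ce^(-8x^3/3)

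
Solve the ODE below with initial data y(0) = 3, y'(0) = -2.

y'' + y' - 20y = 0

General solution: y = C₁e^(4x) + C₂e^(-5x)
Applying ICs: C₁ = 13/9, C₂ = 14/9
Particular solution: y = (13/9)e^(4x) + (14/9)e^(-5x)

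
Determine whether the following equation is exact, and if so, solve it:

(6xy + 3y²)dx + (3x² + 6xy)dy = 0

Verify exactness: ∂M/∂y = ∂N/∂x ✓
Find F(x,y) such that ∂F/∂x = M, ∂F/∂y = N
Solution: 3x²y + 3xy² = C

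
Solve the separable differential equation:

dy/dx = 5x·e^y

Separating variables and integrating:
-e^(-y) = 5x²/2 + C

General solution: y = -ln(C - 5x²/2)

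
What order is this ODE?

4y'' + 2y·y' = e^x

The order is 2 (highest derivative is of order 2).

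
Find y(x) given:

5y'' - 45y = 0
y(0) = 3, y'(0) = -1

General solution: y = C₁e^(3x) + C₂e^(-3x)
Applying ICs: C₁ = 4/3, C₂ = 5/3
Particular solution: y = (4/3)e^(3x) + (5/3)e^(-3x)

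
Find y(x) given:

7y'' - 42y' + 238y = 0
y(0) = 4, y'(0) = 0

General solution: y = e^(3x)(C₁cos(5x) + C₂sin(5x))
Complex roots r = 3 ± 5i
Applying ICs: C₁ = 4, C₂ = -12/5
Particular solution: y = e^(3x)(4cos(5x) - (12/5)sin(5x))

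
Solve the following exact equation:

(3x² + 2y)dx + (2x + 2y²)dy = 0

Verify exactness: ∂M/∂y = ∂N/∂x ✓
Find F(x,y) such that ∂F/∂x = M, ∂F/∂y = N
Solution: x³ + 2xy + 2y³/3 = C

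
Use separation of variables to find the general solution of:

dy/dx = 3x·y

Separating variables and integrating:
ln|y| = 3x^2/2 + C

General solution: y = Ce^(3x^2/2)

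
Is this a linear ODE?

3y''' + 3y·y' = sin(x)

No. Nonlinear (product y·y')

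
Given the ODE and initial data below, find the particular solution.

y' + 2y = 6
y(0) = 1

General solution: y = 3 + Ce^(-2x)
Applying y(0) = 1: C = 1 - 3 = -2
Particular solution: y = 3 - 2e^(-2x)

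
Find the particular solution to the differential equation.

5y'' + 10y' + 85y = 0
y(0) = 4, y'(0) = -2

General solution: y = e^(-x)(C₁cos(4x) + C₂sin(4x))
Complex roots r = -1 ± 4i
Applying ICs: C₁ = 4, C₂ = 1/2
Particular solution: y = e^(-x)(4cos(4x) + (1/2)sin(4x))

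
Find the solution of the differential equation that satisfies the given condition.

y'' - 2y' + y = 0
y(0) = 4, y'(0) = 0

General solution: y = (C₁ + C₂x)e^x
Repeated root r = 1
Applying ICs: C₁ = 4, C₂ = -4
Particular solution: y = (4 - 4x)e^x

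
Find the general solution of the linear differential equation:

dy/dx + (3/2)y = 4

Using integrating factor method:

General solution: y = 8/3 + Ce^(-3x/2)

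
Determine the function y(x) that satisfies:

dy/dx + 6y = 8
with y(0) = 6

General solution: y = 4/3 + Ce^(-6x)
Applying y(0) = 6: C = 6 - 4/3 = 14/3
Particular solution: y = 4/3 + (14/3)e^(-6x)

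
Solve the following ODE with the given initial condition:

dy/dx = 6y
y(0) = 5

General solution: y = Ce^(6x)
Applying IC y(0) = 5:
Particular solution: y = 5e^(6x)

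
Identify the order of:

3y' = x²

The order is 1 (highest derivative is of order 1).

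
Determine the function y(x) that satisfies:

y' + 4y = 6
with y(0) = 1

General solution: y = 3/2 + Ce^(-4x)
Applying y(0) = 1: C = 1 - 3/2 = -1/2
Particular solution: y = 3/2 - (1/2)e^(-4x)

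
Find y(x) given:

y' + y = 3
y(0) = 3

General solution: y = 3 + Ce^(-x)
Applying y(0) = 3: C = 3 - 3 = 0
Particular solution: y = 3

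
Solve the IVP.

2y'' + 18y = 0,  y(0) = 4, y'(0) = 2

General solution: y = C₁cos(3x) + C₂sin(3x)
Complex roots r = ±3i
Applying ICs: C₁ = 4, C₂ = 2/3
Particular solution: y = 4cos(3x) + (2/3)sin(3x)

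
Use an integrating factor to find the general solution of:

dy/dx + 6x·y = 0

Using integrating factor method:

General solution: y = Ce^(-3x^2)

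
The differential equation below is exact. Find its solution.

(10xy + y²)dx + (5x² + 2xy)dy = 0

Verify exactness: ∂M/∂y = ∂N/∂x ✓
Find F(x,y) such that ∂F/∂x = M, ∂F/∂y = N
Solution: 5x²y + xy² = C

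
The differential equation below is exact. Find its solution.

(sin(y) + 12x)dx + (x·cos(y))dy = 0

Verify exactness: ∂M/∂y = ∂N/∂x ✓
Find F(x,y) such that ∂F/∂x = M, ∂F/∂y = N
Solution: x·sin(y) + 6x² = C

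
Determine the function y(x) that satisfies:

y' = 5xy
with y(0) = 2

General solution: y = Ce^(5x²/2)
Applying IC y(0) = 2:
Particular solution: y = 2e^(5x²/2)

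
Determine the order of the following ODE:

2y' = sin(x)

The order is 1 (highest derivative is of order 1).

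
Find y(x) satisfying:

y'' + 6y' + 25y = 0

Characteristic equation: r² + 6r + 25 = 0
Roots: r = -3 ± 4i (complex conjugates)
General solution: y = e^(-3x)(C₁cos(4x) + C₂sin(4x))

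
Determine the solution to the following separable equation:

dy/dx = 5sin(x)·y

Separating variables and integrating:
ln|y| = -5cos(x) + C

General solution: y = Ce^(-5cos(x))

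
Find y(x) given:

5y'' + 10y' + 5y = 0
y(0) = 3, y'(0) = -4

General solution: y = (C₁ + C₂x)e^(-x)
Repeated root r = -1
Applying ICs: C₁ = 3, C₂ = -1
Particular solution: y = (3 - x)e^(-x)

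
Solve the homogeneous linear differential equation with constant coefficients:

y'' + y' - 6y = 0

Characteristic equation: r² + r - 6 = 0
Roots: r = 2, -3 (distinct real)
General solution: y = C₁e^(2x) + C₂e^(-3x)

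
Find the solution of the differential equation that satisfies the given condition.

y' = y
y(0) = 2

General solution: y = Ce^x
Applying IC y(0) = 2:
Particular solution: y = 2e^x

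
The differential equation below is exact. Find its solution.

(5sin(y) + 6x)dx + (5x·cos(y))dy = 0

Verify exactness: ∂M/∂y = ∂N/∂x ✓
Find F(x,y) such that ∂F/∂x = M, ∂F/∂y = N
Solution: 5x·sin(y) + 3x² = C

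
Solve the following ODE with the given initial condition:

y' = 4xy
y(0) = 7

General solution: y = Ce^(2x²)
Applying IC y(0) = 7:
Particular solution: y = 7e^(2x²)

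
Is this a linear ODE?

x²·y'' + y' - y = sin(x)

Yes. Linear (y and its derivatives appear to the first power only, no products of y terms)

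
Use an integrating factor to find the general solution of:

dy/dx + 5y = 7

Using integrating factor method:

General solution: y = 7/5 + Ce^(-5x)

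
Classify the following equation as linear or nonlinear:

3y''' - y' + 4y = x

Linear (y and its derivatives appear to the first power only, no products of y terms)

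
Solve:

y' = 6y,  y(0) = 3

General solution: y = Ce^(6x)
Applying IC y(0) = 3:
Particular solution: y = 3e^(6x)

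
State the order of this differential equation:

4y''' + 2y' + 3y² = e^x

The order is 3 (highest derivative is of order 3).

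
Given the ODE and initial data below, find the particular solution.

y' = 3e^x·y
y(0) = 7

General solution: y = Ce^(3e^x)
Applying IC y(0) = 7:
Particular solution: y = 7e^(3(e^x - 1))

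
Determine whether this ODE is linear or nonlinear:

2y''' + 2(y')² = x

Nonlinear ((y')² term)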